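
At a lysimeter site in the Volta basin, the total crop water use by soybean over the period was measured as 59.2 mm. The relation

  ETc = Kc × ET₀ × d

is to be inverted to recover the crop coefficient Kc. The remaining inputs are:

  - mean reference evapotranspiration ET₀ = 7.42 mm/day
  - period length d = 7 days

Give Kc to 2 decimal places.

ETc = Kc × ET₀ × d  ⇒  Kc = ETc / (ET₀ × d)
Kc = 59.2 / (7.42 × 7) = 59.2 / 51.94 = 1.1398

1.14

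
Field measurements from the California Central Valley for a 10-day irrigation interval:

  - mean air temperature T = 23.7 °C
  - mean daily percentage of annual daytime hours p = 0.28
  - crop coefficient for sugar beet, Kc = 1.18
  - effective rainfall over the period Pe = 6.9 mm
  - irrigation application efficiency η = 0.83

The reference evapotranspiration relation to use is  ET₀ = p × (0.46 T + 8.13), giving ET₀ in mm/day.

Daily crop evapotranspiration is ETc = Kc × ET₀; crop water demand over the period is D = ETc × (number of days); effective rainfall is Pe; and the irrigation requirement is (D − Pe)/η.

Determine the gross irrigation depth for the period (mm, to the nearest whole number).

67 mm

ET₀ = 0.28 × (0.46 × 23.7 + 8.13) = 0.28 × 19.032 = 5.3290 mm/d
ETc = Kc × ET₀ = 1.18 × 5.3290 = 6.2882 mm/d
Crop demand D = ETc × 10 d = 6.2882 × 10 = 62.882 mm
D − Pe = 62.882 − 6.9 = 55.982 mm
Gross irrigation = 55.982 / 0.83 = 67.448 mm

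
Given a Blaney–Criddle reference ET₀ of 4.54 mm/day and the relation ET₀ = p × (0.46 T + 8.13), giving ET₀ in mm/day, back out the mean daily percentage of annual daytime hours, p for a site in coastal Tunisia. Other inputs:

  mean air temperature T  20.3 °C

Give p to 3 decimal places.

0.260

p = ET₀ / (0.46 T + 8.13) = 4.54 / (0.46 × 20.3 + 8.13) = 4.54 / 17.468 = 0.2599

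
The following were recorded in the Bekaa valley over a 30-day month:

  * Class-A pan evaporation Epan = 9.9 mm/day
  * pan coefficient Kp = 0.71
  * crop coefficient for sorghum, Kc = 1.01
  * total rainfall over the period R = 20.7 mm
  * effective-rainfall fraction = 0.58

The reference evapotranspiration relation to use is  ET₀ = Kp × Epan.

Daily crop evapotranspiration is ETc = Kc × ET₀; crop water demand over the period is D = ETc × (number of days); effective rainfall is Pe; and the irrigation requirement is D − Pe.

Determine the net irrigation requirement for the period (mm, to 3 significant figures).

ET₀ = 0.71 × 9.9 = 7.0290 mm/d
ETc = Kc × ET₀ = 1.01 × 7.0290 = 7.0993 mm/d
Crop demand D = ETc × 30 d = 7.0993 × 30 = 212.979 mm
Pe = 0.58 × 20.7 = 12.006 mm
D − Pe = 212.979 − 12.006 = 200.973 mm

201 mm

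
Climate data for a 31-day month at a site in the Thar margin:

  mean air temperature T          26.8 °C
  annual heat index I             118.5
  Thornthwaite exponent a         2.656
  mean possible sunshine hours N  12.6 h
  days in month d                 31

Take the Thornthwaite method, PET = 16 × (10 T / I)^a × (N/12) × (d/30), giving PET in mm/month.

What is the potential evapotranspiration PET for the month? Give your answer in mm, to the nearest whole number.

10T/I = 10 × 26.8 / 118.5 = 2.2616
(10T/I)^a = 2.2616^2.656 = 8.7363
Uncorrected PET = 16 × 8.7363 = 139.781 mm
Correction = (N/12)(d/30) = (12.6/12)(31/30) = 1.0850
PET = 139.781 × 1.0850 = 151.662 mm/month

152 mm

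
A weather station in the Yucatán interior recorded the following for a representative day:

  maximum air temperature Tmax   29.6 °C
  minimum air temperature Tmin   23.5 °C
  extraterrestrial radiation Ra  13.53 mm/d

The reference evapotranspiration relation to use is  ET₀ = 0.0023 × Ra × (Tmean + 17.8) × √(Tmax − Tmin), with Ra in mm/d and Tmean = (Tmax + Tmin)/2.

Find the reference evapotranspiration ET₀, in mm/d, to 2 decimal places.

3.41 mm/d

Tmean = (29.6 + 23.5)/2 = 26.55 °C
ET₀ = 0.0023 × 13.53 × (26.55 + 17.8) × √6.1 = 0.0023 × 13.53 × 44.35 × 2.4698 = 3.4086 mm/d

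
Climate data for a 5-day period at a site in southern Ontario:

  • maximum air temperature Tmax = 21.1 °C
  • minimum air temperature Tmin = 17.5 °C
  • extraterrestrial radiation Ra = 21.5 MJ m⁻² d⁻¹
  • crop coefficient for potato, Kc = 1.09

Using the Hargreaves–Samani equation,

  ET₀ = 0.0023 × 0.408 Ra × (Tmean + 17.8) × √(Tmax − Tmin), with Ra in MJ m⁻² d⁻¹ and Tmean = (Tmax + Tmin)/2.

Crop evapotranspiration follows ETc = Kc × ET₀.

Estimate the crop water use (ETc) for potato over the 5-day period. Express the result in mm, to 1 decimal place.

7.7 mm

Tmean = (21.1 + 17.5)/2 = 19.30 °C
0.408 Ra = 0.408 × 21.5 = 8.7720 mm/d equivalent
ET₀ = 0.0023 × 8.7720 × (19.30 + 17.8) × √3.6 = 0.0023 × 8.7720 × 37.10 × 1.8974 = 1.4202 mm/d
ETc = Kc × ET₀ = 1.09 × 1.4202 = 1.5480 mm/d
Over 5 days: 1.5480 × 5 = 7.740 mm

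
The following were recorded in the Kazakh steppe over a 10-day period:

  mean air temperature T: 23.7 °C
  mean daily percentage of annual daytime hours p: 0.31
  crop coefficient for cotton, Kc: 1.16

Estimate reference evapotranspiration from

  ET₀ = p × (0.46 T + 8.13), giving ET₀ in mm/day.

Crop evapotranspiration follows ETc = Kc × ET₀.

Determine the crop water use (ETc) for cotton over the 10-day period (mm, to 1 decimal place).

ET₀ = 0.31 × (0.46 × 23.7 + 8.13) = 0.31 × 19.032 = 5.8999 mm/d
ETc = Kc × ET₀ = 1.16 × 5.8999 = 6.8439 mm/d
Over 10 days: 6.8439 × 10 = 68.439 mm

68.4 mm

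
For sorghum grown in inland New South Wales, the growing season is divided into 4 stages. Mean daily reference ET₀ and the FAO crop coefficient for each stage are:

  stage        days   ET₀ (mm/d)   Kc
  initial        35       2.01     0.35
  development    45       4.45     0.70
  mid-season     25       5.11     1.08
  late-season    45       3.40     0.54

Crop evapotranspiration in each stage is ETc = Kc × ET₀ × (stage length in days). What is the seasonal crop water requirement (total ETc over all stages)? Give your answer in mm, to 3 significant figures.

initial: 0.35 × 2.01 × 35 = 24.62 mm
development: 0.70 × 4.45 × 45 = 140.18 mm
mid-season: 1.08 × 5.11 × 25 = 137.97 mm
late-season: 0.54 × 3.40 × 45 = 82.62 mm
Seasonal total = 385.39 mm

385 mm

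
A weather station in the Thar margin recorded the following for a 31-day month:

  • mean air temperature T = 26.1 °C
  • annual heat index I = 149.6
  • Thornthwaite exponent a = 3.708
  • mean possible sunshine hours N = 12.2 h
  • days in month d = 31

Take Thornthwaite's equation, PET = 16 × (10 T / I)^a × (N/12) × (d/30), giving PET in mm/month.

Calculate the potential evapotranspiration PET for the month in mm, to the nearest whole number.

132 mm

10T/I = 10 × 26.1 / 149.6 = 1.7447
(10T/I)^a = 1.7447^3.708 = 7.8759
Uncorrected PET = 16 × 7.8759 = 126.014 mm
Correction = (N/12)(d/30) = (12.2/12)(31/30) = 1.0506
PET = 126.014 × 1.0506 = 132.390 mm/month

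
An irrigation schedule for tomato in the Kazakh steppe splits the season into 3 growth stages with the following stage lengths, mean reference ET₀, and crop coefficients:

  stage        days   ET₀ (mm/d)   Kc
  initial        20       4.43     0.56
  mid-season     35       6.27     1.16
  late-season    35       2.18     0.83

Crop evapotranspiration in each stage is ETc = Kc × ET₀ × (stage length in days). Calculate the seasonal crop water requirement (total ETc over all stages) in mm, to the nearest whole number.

368 mm

initial: 0.56 × 4.43 × 20 = 49.62 mm
mid-season: 1.16 × 6.27 × 35 = 254.56 mm
late-season: 0.83 × 2.18 × 35 = 63.33 mm
Seasonal total = 367.51 mm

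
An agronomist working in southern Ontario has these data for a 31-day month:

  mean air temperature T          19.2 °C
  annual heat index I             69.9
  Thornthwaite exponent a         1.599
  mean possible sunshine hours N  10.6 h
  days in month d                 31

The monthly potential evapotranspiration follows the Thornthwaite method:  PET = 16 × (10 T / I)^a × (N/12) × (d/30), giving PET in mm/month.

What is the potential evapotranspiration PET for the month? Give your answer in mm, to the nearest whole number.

10T/I = 10 × 19.2 / 69.9 = 2.7468
(10T/I)^a = 2.7468^1.599 = 5.0313
Uncorrected PET = 16 × 5.0313 = 80.501 mm
Correction = (N/12)(d/30) = (10.6/12)(31/30) = 0.9128
PET = 80.501 × 0.9128 = 73.481 mm/month

73 mm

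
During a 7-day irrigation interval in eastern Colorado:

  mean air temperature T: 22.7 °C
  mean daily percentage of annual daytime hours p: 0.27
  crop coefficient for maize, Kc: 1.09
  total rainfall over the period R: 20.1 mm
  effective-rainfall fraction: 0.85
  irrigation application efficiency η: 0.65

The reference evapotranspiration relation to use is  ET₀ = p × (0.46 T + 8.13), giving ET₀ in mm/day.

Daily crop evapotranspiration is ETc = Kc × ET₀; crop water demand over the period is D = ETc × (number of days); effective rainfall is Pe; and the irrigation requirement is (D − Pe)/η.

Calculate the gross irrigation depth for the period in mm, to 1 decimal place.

ET₀ = 0.27 × (0.46 × 22.7 + 8.13) = 0.27 × 18.572 = 5.0144 mm/d
ETc = Kc × ET₀ = 1.09 × 5.0144 = 5.4657 mm/d
Crop demand D = ETc × 7 d = 5.4657 × 7 = 38.260 mm
Pe = 0.85 × 20.1 = 17.085 mm
D − Pe = 38.260 − 17.085 = 21.175 mm
Gross irrigation = 21.175 / 0.65 = 32.577 mm

32.6 mm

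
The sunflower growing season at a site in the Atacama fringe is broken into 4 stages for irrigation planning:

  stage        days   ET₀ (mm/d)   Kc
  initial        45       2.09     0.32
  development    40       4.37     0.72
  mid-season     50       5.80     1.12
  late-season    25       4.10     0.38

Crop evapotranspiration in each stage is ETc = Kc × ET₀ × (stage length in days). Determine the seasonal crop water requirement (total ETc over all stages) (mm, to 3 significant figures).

520 mm

initial: 0.32 × 2.09 × 45 = 30.10 mm
development: 0.72 × 4.37 × 40 = 125.86 mm
mid-season: 1.12 × 5.80 × 50 = 324.80 mm
late-season: 0.38 × 4.10 × 25 = 38.95 mm
Seasonal total = 519.71 mm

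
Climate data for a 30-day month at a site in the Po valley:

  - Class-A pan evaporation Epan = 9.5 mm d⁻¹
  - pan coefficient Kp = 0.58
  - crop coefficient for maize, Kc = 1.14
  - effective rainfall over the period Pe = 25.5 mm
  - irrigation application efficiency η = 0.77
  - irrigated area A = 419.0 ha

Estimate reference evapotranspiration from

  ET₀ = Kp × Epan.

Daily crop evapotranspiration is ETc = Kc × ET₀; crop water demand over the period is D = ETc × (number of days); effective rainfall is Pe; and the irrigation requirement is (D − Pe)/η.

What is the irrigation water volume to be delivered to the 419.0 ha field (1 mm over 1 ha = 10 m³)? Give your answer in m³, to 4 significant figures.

ET₀ = 0.58 × 9.5 = 5.5100 mm/d
ETc = Kc × ET₀ = 1.14 × 5.5100 = 6.2814 mm/d
Crop demand D = ETc × 30 d = 6.2814 × 30 = 188.442 mm
D − Pe = 188.442 − 25.5 = 162.942 mm
Gross irrigation = 162.942 / 0.77 = 211.613 mm
Volume = 211.613 mm × 419.0 ha × 10 = 886658.5 m³

886700 m³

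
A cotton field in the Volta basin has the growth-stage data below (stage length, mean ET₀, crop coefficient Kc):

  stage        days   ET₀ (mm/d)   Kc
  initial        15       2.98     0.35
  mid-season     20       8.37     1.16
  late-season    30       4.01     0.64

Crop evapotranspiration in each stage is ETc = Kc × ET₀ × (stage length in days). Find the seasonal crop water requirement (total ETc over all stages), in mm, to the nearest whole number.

287 mm

initial: 0.35 × 2.98 × 15 = 15.65 mm
mid-season: 1.16 × 8.37 × 20 = 194.18 mm
late-season: 0.64 × 4.01 × 30 = 76.99 mm
Seasonal total = 286.82 mm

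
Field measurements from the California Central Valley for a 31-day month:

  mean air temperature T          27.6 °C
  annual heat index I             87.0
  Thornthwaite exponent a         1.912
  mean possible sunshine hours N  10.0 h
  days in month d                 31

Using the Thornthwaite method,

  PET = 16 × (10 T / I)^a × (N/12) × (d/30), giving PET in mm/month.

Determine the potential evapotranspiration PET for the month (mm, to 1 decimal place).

10T/I = 10 × 27.6 / 87.0 = 3.1724
(10T/I)^a = 3.1724^1.912 = 9.0919
Uncorrected PET = 16 × 9.0919 = 145.470 mm
Correction = (N/12)(d/30) = (10.0/12)(31/30) = 0.8611
PET = 145.470 × 0.8611 = 125.264 mm/month

125.3 mm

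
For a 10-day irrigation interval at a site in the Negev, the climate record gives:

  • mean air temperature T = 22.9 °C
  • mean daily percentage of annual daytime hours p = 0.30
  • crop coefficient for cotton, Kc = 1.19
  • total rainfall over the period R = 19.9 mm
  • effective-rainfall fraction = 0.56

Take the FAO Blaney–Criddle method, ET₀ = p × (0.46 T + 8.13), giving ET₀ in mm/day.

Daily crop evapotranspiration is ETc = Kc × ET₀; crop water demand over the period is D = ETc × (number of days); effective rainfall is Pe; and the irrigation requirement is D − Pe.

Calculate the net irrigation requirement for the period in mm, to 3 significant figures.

ET₀ = 0.30 × (0.46 × 22.9 + 8.13) = 0.30 × 18.664 = 5.5992 mm/d
ETc = Kc × ET₀ = 1.19 × 5.5992 = 6.6630 mm/d
Crop demand D = ETc × 10 d = 6.6630 × 10 = 66.630 mm
Pe = 0.56 × 19.9 = 11.144 mm
D − Pe = 66.630 − 11.144 = 55.486 mm

55.5 mm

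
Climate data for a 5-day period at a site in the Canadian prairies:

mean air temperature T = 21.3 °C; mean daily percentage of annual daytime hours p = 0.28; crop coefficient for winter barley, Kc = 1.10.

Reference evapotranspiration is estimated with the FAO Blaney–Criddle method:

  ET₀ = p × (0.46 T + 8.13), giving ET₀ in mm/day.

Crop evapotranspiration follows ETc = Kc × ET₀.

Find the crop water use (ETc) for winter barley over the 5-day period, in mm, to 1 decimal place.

27.6 mm

ET₀ = 0.28 × (0.46 × 21.3 + 8.13) = 0.28 × 17.928 = 5.0198 mm/d
ETc = Kc × ET₀ = 1.10 × 5.0198 = 5.5218 mm/d
Over 5 days: 5.5218 × 5 = 27.609 mm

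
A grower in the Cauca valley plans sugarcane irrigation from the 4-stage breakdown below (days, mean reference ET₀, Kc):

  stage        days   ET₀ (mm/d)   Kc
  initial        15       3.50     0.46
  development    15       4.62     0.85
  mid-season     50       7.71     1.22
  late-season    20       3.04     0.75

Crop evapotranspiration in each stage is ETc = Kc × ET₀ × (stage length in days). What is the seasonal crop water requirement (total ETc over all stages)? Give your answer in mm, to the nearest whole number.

599 mm

initial: 0.46 × 3.50 × 15 = 24.15 mm
development: 0.85 × 4.62 × 15 = 58.91 mm
mid-season: 1.22 × 7.71 × 50 = 470.31 mm
late-season: 0.75 × 3.04 × 20 = 45.60 mm
Seasonal total = 598.97 mm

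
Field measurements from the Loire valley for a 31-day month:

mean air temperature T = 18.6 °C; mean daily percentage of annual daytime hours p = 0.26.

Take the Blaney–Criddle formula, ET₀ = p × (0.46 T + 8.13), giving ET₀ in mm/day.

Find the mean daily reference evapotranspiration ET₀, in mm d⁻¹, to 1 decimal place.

ET₀ = 0.26 × (0.46 × 18.6 + 8.13) = 0.26 × 16.686 = 4.3384 mm/d

4.3 mm d⁻¹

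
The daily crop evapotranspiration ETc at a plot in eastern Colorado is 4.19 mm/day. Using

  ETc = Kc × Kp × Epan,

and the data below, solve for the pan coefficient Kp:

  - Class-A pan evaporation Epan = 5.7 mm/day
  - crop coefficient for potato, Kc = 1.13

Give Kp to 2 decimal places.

ETc = Kc × Kp × Epan  ⇒  Kp = ETc / (Kc × Epan)
Kp = 4.19 / (1.13 × 5.7) = 4.19 / 6.441 = 0.6505

0.65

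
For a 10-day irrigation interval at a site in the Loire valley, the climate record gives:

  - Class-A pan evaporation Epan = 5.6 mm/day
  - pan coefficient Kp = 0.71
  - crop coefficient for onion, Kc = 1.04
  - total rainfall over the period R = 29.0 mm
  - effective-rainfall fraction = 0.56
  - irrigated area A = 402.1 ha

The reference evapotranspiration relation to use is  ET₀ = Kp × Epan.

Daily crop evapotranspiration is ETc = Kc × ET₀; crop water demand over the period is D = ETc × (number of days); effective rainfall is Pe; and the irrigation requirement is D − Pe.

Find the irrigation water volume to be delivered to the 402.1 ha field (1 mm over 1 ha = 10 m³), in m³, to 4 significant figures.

101000 m³

ET₀ = 0.71 × 5.6 = 3.9760 mm/d
ETc = Kc × ET₀ = 1.04 × 3.9760 = 4.1350 mm/d
Crop demand D = ETc × 10 d = 4.1350 × 10 = 41.350 mm
Pe = 0.56 × 29.0 = 16.240 mm
D − Pe = 41.350 − 16.240 = 25.110 mm
Volume = 25.110 mm × 402.1 ha × 10 = 100967.3 m³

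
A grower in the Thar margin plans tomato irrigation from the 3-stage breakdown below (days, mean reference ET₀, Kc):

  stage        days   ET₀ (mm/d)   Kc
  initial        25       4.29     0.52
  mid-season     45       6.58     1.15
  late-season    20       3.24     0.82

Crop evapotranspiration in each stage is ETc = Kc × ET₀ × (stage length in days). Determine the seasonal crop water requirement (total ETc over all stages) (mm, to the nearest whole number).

initial: 0.52 × 4.29 × 25 = 55.77 mm
mid-season: 1.15 × 6.58 × 45 = 340.52 mm
late-season: 0.82 × 3.24 × 20 = 53.14 mm
Seasonal total = 449.43 mm

449 mm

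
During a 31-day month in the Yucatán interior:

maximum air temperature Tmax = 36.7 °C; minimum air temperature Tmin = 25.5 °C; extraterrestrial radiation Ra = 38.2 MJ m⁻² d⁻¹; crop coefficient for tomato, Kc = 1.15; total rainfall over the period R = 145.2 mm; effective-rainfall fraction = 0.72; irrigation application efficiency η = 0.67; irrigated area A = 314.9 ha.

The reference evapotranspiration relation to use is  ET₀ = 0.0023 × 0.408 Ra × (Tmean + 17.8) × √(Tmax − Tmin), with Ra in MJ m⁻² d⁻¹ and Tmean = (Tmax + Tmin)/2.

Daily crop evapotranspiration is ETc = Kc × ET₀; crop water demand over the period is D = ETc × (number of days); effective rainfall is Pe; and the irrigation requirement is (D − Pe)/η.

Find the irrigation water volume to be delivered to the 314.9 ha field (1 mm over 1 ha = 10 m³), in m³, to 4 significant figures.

491600 m³

Tmean = (36.7 + 25.5)/2 = 31.10 °C
0.408 Ra = 0.408 × 38.2 = 15.5856 mm/d equivalent
ET₀ = 0.0023 × 15.5856 × (31.10 + 17.8) × √11.2 = 0.0023 × 15.5856 × 48.90 × 3.3466 = 5.8663 mm/d
ETc = Kc × ET₀ = 1.15 × 5.8663 = 6.7462 mm/d
Crop demand D = ETc × 31 d = 6.7462 × 31 = 209.132 mm
Pe = 0.72 × 145.2 = 104.544 mm
D − Pe = 209.132 − 104.544 = 104.588 mm
Gross irrigation = 104.588 / 0.67 = 156.101 mm
Volume = 156.101 mm × 314.9 ha × 10 = 491562.0 m³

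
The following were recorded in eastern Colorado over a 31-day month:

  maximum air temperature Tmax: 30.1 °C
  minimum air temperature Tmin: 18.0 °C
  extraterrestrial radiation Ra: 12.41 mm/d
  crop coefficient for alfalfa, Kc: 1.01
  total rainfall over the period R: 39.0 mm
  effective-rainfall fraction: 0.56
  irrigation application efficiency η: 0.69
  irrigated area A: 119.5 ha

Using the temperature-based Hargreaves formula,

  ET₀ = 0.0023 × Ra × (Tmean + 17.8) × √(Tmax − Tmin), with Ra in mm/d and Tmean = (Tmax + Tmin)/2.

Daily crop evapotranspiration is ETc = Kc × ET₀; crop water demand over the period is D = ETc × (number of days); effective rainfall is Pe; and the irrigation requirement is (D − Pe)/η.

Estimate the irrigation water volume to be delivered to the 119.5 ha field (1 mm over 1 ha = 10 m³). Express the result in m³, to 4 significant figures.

Tmean = (30.1 + 18.0)/2 = 24.05 °C
ET₀ = 0.0023 × 12.41 × (24.05 + 17.8) × √12.1 = 0.0023 × 12.41 × 41.85 × 3.4785 = 4.1552 mm/d
ETc = Kc × ET₀ = 1.01 × 4.1552 = 4.1968 mm/d
Crop demand D = ETc × 31 d = 4.1968 × 31 = 130.101 mm
Pe = 0.56 × 39.0 = 21.840 mm
D − Pe = 130.101 − 21.840 = 108.261 mm
Gross irrigation = 108.261 / 0.69 = 156.900 mm
Volume = 156.900 mm × 119.5 ha × 10 = 187495.5 m³

187500 m³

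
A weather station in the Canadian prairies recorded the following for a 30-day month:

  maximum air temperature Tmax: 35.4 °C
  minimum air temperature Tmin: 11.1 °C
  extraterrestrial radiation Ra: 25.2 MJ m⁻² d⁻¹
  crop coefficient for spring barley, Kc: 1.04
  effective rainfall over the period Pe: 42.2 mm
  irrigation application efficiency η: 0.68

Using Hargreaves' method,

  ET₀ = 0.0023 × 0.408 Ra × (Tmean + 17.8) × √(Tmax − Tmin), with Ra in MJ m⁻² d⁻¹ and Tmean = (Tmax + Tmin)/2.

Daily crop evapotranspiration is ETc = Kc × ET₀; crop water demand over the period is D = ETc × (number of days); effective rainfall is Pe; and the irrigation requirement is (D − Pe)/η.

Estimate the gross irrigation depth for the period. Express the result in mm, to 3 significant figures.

Tmean = (35.4 + 11.1)/2 = 23.25 °C
0.408 Ra = 0.408 × 25.2 = 10.2816 mm/d equivalent
ET₀ = 0.0023 × 10.2816 × (23.25 + 17.8) × √24.3 = 0.0023 × 10.2816 × 41.05 × 4.9295 = 4.7852 mm/d
ETc = Kc × ET₀ = 1.04 × 4.7852 = 4.9766 mm/d
Crop demand D = ETc × 30 d = 4.9766 × 30 = 149.298 mm
D − Pe = 149.298 − 42.2 = 107.098 mm
Gross irrigation = 107.098 / 0.68 = 157.497 mm

157 mm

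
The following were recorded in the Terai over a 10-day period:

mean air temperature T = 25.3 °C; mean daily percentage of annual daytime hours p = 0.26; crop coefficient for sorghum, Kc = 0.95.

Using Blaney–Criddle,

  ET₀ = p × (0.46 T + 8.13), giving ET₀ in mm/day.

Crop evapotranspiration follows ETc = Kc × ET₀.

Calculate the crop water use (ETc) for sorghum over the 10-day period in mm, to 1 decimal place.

ET₀ = 0.26 × (0.46 × 25.3 + 8.13) = 0.26 × 19.768 = 5.1397 mm/d
ETc = Kc × ET₀ = 0.95 × 5.1397 = 4.8827 mm/d
Over 10 days: 4.8827 × 10 = 48.827 mm

48.8 mm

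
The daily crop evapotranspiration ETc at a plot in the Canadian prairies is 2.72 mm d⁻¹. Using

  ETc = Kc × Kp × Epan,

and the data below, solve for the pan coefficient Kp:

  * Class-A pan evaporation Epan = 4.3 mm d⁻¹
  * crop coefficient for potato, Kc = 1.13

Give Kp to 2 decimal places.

ETc = Kc × Kp × Epan  ⇒  Kp = ETc / (Kc × Epan)
Kp = 2.72 / (1.13 × 4.3) = 2.72 / 4.859 = 0.5598

0.56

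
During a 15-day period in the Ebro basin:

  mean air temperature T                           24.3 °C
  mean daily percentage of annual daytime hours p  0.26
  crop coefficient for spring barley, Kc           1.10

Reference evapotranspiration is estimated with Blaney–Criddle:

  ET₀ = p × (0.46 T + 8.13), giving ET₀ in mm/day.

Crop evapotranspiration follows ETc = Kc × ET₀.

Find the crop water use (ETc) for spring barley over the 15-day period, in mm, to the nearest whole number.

ET₀ = 0.26 × (0.46 × 24.3 + 8.13) = 0.26 × 19.308 = 5.0201 mm/d
ETc = Kc × ET₀ = 1.10 × 5.0201 = 5.5221 mm/d
Over 15 days: 5.5221 × 15 = 82.832 mm

83 mm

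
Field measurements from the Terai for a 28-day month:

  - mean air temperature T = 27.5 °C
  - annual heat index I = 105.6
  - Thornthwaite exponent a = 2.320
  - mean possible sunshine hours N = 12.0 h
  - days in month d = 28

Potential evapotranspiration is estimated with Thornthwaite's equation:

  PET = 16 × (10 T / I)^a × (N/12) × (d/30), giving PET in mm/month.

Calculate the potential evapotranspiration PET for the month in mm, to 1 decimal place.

137.6 mm

10T/I = 10 × 27.5 / 105.6 = 2.6042
(10T/I)^a = 2.6042^2.320 = 9.2122
Uncorrected PET = 16 × 9.2122 = 147.395 mm
Correction = (N/12)(d/30) = (12.0/12)(28/30) = 0.9333
PET = 147.395 × 0.9333 = 137.564 mm/month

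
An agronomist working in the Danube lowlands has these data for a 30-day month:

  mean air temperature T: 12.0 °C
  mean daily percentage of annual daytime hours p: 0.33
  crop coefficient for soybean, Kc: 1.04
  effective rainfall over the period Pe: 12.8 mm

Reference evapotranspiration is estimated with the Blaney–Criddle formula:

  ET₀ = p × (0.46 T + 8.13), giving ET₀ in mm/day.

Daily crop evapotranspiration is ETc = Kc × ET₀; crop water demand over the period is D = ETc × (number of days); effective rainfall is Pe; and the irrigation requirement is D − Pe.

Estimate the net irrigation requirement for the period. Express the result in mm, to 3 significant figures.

128 mm

ET₀ = 0.33 × (0.46 × 12.0 + 8.13) = 0.33 × 13.650 = 4.5045 mm/d
ETc = Kc × ET₀ = 1.04 × 4.5045 = 4.6847 mm/d
Crop demand D = ETc × 30 d = 4.6847 × 30 = 140.541 mm
D − Pe = 140.541 − 12.8 = 127.741 mm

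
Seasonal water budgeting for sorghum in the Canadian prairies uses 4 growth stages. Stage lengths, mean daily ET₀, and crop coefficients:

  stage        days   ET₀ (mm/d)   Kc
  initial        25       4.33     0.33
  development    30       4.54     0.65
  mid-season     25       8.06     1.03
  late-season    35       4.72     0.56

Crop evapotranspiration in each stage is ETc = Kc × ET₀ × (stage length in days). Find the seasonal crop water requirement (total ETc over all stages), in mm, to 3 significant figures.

424 mm

initial: 0.33 × 4.33 × 25 = 35.72 mm
development: 0.65 × 4.54 × 30 = 88.53 mm
mid-season: 1.03 × 8.06 × 25 = 207.55 mm
late-season: 0.56 × 4.72 × 35 = 92.51 mm
Seasonal total = 424.31 mm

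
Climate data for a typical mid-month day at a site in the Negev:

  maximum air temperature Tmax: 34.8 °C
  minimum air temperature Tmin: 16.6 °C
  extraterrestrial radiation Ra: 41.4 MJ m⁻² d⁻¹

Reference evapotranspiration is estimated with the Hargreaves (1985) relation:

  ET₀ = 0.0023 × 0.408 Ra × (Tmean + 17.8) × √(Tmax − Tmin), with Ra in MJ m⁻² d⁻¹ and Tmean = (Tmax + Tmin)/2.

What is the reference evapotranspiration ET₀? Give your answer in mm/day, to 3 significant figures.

Tmean = (34.8 + 16.6)/2 = 25.70 °C
0.408 Ra = 0.408 × 41.4 = 16.8912 mm/d equivalent
ET₀ = 0.0023 × 16.8912 × (25.70 + 17.8) × √18.2 = 0.0023 × 16.8912 × 43.50 × 4.2661 = 7.2096 mm/d

7.21 mm/day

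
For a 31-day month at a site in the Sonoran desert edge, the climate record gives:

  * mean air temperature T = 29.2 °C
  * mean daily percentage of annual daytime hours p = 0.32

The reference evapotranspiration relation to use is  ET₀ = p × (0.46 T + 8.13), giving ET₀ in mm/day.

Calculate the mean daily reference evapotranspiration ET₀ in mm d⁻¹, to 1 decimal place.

6.9 mm d⁻¹

ET₀ = 0.32 × (0.46 × 29.2 + 8.13) = 0.32 × 21.562 = 6.8998 mm/d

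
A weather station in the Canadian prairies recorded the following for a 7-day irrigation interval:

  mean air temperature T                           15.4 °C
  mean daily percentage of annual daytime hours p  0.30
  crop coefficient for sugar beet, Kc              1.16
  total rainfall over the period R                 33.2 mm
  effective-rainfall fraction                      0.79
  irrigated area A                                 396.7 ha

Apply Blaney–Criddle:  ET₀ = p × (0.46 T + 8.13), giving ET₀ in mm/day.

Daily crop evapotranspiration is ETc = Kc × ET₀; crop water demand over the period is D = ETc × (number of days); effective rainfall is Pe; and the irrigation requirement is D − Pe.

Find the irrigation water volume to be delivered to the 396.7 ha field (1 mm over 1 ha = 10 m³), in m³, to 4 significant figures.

ET₀ = 0.30 × (0.46 × 15.4 + 8.13) = 0.30 × 15.214 = 4.5642 mm/d
ETc = Kc × ET₀ = 1.16 × 4.5642 = 5.2945 mm/d
Crop demand D = ETc × 7 d = 5.2945 × 7 = 37.062 mm
Pe = 0.79 × 33.2 = 26.228 mm
D − Pe = 37.062 − 26.228 = 10.834 mm
Volume = 10.834 mm × 396.7 ha × 10 = 42978.5 m³

42980 m³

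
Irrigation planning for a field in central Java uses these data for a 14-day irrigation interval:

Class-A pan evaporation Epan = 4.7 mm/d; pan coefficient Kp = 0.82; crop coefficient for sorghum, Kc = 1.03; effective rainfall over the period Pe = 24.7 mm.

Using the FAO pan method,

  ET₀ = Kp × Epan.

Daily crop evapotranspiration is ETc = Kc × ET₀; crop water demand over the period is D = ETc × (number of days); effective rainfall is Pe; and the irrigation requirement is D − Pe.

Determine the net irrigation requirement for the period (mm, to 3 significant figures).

30.9 mm

ET₀ = 0.82 × 4.7 = 3.8540 mm/d
ETc = Kc × ET₀ = 1.03 × 3.8540 = 3.9696 mm/d
Crop demand D = ETc × 14 d = 3.9696 × 14 = 55.574 mm
D − Pe = 55.574 − 24.7 = 30.874 mm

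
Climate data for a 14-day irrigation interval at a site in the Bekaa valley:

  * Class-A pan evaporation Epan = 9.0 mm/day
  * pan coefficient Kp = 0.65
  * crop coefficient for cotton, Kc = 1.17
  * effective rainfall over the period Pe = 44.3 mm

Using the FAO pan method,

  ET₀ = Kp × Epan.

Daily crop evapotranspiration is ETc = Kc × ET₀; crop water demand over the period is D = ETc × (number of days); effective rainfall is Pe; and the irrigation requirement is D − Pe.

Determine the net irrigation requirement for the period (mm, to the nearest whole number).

ET₀ = 0.65 × 9.0 = 5.8500 mm/d
ETc = Kc × ET₀ = 1.17 × 5.8500 = 6.8445 mm/d
Crop demand D = ETc × 14 d = 6.8445 × 14 = 95.823 mm
D − Pe = 95.823 − 44.3 = 51.523 mm

52 mm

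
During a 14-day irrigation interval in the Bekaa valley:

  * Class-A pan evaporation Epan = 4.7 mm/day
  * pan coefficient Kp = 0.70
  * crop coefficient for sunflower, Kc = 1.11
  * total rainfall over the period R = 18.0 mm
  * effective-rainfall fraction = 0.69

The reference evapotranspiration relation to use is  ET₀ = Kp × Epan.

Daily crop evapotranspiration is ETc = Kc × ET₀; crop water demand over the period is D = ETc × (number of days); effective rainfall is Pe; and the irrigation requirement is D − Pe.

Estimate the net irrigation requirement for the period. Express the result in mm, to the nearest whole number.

39 mm

ET₀ = 0.70 × 4.7 = 3.2900 mm/d
ETc = Kc × ET₀ = 1.11 × 3.2900 = 3.6519 mm/d
Crop demand D = ETc × 14 d = 3.6519 × 14 = 51.127 mm
Pe = 0.69 × 18.0 = 12.420 mm
D − Pe = 51.127 − 12.420 = 38.707 mm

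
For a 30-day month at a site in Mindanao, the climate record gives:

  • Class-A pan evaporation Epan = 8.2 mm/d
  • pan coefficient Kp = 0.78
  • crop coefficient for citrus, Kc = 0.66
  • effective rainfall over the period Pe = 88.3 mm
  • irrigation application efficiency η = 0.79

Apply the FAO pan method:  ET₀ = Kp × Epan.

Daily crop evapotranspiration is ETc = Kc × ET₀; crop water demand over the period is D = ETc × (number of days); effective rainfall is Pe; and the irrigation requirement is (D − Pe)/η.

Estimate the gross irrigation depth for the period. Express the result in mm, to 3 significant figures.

ET₀ = 0.78 × 8.2 = 6.3960 mm/d
ETc = Kc × ET₀ = 0.66 × 6.3960 = 4.2214 mm/d
Crop demand D = ETc × 30 d = 4.2214 × 30 = 126.642 mm
D − Pe = 126.642 − 88.3 = 38.342 mm
Gross irrigation = 38.342 / 0.79 = 48.534 mm

48.5 mm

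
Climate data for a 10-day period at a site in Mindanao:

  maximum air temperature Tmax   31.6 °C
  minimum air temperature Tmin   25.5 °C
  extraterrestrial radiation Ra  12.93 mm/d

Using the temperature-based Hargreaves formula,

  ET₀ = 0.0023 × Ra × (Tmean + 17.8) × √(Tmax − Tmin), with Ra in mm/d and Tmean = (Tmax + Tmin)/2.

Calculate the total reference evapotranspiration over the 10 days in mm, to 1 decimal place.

Tmean = (31.6 + 25.5)/2 = 28.55 °C
ET₀ = 0.0023 × 12.93 × (28.55 + 17.8) × √6.1 = 0.0023 × 12.93 × 46.35 × 2.4698 = 3.4044 mm/d
Over 10 days: 3.4044 × 10 = 34.044 mm

34.0 mm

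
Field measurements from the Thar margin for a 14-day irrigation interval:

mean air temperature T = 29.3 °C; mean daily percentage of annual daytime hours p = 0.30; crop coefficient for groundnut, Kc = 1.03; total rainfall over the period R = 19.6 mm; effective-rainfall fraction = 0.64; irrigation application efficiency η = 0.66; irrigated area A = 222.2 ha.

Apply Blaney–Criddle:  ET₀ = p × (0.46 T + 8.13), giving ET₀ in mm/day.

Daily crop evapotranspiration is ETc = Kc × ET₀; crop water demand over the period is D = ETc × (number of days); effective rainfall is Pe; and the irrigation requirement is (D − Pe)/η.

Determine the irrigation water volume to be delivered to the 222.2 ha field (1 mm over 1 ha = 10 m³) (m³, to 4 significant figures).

272500 m³

ET₀ = 0.30 × (0.46 × 29.3 + 8.13) = 0.30 × 21.608 = 6.4824 mm/d
ETc = Kc × ET₀ = 1.03 × 6.4824 = 6.6769 mm/d
Crop demand D = ETc × 14 d = 6.6769 × 14 = 93.477 mm
Pe = 0.64 × 19.6 = 12.544 mm
D − Pe = 93.477 − 12.544 = 80.933 mm
Gross irrigation = 80.933 / 0.66 = 122.626 mm
Volume = 122.626 mm × 222.2 ha × 10 = 272475.0 m³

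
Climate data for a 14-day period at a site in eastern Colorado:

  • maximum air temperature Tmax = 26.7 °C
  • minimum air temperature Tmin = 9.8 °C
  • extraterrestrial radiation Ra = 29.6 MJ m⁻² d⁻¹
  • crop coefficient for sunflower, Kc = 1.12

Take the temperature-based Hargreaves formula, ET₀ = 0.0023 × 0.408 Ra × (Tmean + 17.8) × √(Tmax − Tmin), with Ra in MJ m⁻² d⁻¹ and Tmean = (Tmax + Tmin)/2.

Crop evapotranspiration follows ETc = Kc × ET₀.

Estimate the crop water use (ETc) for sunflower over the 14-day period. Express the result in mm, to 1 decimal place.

64.5 mm

Tmean = (26.7 + 9.8)/2 = 18.25 °C
0.408 Ra = 0.408 × 29.6 = 12.0768 mm/d equivalent
ET₀ = 0.0023 × 12.0768 × (18.25 + 17.8) × √16.9 = 0.0023 × 12.0768 × 36.05 × 4.1110 = 4.1165 mm/d
ETc = Kc × ET₀ = 1.12 × 4.1165 = 4.6105 mm/d
Over 14 days: 4.6105 × 14 = 64.547 mm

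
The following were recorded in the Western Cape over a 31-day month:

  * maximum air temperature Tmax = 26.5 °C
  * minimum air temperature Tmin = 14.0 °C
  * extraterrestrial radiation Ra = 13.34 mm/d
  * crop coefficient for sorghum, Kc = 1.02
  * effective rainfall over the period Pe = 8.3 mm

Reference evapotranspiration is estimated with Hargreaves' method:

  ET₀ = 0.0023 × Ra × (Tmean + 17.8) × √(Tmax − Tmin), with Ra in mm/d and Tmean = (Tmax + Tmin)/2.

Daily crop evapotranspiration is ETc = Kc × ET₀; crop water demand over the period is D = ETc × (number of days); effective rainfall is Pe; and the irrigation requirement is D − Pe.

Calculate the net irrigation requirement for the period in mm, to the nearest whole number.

122 mm

Tmean = (26.5 + 14.0)/2 = 20.25 °C
ET₀ = 0.0023 × 13.34 × (20.25 + 17.8) × √12.5 = 0.0023 × 13.34 × 38.05 × 3.5355 = 4.1275 mm/d
ETc = Kc × ET₀ = 1.02 × 4.1275 = 4.2101 mm/d
Crop demand D = ETc × 31 d = 4.2101 × 31 = 130.513 mm
D − Pe = 130.513 − 8.3 = 122.213 mm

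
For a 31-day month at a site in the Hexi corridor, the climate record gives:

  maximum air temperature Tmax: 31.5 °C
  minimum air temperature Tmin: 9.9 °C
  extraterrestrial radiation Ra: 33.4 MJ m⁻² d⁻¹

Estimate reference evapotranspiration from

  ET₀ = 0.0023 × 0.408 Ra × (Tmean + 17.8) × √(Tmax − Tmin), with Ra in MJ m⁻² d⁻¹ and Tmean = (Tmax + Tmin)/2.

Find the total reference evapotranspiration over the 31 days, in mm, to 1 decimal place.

Tmean = (31.5 + 9.9)/2 = 20.70 °C
0.408 Ra = 0.408 × 33.4 = 13.6272 mm/d equivalent
ET₀ = 0.0023 × 13.6272 × (20.70 + 17.8) × √21.6 = 0.0023 × 13.6272 × 38.50 × 4.6476 = 5.6082 mm/d
Over 31 days: 5.6082 × 31 = 173.854 mm

173.9 mm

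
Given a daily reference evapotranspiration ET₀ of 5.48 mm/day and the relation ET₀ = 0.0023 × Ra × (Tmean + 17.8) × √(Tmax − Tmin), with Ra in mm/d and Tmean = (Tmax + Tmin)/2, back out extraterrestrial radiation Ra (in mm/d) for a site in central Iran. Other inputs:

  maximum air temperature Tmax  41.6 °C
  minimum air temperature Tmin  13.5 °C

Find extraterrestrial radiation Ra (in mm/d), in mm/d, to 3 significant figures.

Tmean = 27.55 °C; √ΔT = 5.3009
Ra = ET₀ / [0.0023 × (Tmean+17.8) × √ΔT] = 5.48 / (0.0023 × 45.35 × 5.3009) = 9.911 mm/d

9.91 mm/d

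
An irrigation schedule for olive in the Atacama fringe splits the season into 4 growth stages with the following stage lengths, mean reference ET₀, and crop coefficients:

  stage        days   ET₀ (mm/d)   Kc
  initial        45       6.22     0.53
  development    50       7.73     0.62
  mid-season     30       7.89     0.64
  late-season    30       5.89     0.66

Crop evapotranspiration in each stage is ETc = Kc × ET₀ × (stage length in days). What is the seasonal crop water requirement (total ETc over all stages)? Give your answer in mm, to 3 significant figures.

656 mm

initial: 0.53 × 6.22 × 45 = 148.35 mm
development: 0.62 × 7.73 × 50 = 239.63 mm
mid-season: 0.64 × 7.89 × 30 = 151.49 mm
late-season: 0.66 × 5.89 × 30 = 116.62 mm
Seasonal total = 656.09 mm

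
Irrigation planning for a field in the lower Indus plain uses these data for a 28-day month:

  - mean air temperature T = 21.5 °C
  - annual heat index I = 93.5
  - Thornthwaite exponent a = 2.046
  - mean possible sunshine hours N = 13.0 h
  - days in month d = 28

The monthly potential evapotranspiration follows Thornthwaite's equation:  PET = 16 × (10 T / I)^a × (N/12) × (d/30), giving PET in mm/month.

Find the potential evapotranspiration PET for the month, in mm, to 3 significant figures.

10T/I = 10 × 21.5 / 93.5 = 2.2995
(10T/I)^a = 2.2995^2.046 = 5.4942
Uncorrected PET = 16 × 5.4942 = 87.907 mm
Correction = (N/12)(d/30) = (13.0/12)(28/30) = 1.0111
PET = 87.907 × 1.0111 = 88.883 mm/month

88.9 mm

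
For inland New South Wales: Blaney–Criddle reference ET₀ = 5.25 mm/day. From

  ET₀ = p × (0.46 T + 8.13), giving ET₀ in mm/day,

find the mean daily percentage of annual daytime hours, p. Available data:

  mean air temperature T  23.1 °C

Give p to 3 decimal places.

0.280

p = ET₀ / (0.46 T + 8.13) = 5.25 / (0.46 × 23.1 + 8.13) = 5.25 / 18.756 = 0.2799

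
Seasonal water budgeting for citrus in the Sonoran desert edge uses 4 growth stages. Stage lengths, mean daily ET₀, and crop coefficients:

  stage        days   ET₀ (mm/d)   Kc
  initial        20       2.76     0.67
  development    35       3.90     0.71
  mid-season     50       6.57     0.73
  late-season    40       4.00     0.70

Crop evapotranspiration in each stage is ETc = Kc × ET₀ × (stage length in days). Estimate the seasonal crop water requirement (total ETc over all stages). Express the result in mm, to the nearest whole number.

initial: 0.67 × 2.76 × 20 = 36.98 mm
development: 0.71 × 3.90 × 35 = 96.92 mm
mid-season: 0.73 × 6.57 × 50 = 239.81 mm
late-season: 0.70 × 4.00 × 40 = 112.00 mm
Seasonal total = 485.71 mm

486 mm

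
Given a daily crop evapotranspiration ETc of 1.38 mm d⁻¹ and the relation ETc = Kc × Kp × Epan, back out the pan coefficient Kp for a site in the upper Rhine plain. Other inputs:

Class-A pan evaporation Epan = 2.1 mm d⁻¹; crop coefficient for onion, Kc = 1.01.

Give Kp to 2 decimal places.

ETc = Kc × Kp × Epan  ⇒  Kp = ETc / (Kc × Epan)
Kp = 1.38 / (1.01 × 2.1) = 1.38 / 2.121 = 0.6506

0.65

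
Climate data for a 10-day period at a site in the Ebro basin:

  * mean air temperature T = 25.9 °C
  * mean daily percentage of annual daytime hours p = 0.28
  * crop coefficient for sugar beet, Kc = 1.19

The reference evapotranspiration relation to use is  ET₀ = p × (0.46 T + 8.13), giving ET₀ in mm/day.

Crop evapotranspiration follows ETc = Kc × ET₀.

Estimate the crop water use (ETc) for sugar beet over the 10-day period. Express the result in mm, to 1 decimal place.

66.8 mm

ET₀ = 0.28 × (0.46 × 25.9 + 8.13) = 0.28 × 20.044 = 5.6123 mm/d
ETc = Kc × ET₀ = 1.19 × 5.6123 = 6.6786 mm/d
Over 10 days: 6.6786 × 10 = 66.786 mm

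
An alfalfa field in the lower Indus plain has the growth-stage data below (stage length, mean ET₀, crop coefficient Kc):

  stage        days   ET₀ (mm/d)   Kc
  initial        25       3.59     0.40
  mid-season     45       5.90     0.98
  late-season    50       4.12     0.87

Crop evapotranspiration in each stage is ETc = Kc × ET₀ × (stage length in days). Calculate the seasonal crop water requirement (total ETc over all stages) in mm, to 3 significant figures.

475 mm

initial: 0.40 × 3.59 × 25 = 35.90 mm
mid-season: 0.98 × 5.90 × 45 = 260.19 mm
late-season: 0.87 × 4.12 × 50 = 179.22 mm
Seasonal total = 475.31 mm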